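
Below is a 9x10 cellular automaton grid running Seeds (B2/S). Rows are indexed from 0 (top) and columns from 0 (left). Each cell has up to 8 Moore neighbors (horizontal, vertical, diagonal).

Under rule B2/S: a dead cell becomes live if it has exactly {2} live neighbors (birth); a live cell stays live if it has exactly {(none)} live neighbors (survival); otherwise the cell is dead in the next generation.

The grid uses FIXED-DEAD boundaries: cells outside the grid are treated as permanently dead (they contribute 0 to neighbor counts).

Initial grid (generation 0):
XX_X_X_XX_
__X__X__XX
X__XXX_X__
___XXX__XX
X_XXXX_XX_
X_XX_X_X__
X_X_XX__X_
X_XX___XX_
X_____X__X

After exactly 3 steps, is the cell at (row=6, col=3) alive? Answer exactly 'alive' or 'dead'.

Simulating step by step:
Generation 0 (given above): 45 live cells
Generation 1: 6 live cells
__________
__________
_X________
X_________
__________
_________X
_________X
__________
__XX______
Generation 2: 6 live cells
__________
__________
X_________
_X________
__________
________X_
________X_
__XX______
__________
Generation 3: 10 live cells
__________
__________
_X________
X_________
__________
_______X_X
__XX___X_X
__________
__XX______

Cell (6,3) at generation 3: 1 -> alive

Answer: alive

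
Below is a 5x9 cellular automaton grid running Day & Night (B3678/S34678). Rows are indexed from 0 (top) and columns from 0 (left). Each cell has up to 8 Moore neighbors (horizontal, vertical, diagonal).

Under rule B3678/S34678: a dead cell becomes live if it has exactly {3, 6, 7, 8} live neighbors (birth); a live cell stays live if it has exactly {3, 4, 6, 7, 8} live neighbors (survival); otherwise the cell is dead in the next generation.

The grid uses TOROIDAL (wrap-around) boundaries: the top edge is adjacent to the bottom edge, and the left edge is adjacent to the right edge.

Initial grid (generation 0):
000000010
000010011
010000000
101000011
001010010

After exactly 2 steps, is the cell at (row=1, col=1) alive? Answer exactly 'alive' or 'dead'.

Simulating step by step:
Generation 0 (given above): 12 live cells
Generation 1: 9 live cells
000100110
000000000
000000000
000100001
010100110
Generation 2: 9 live cells
001000110
000000000
000000000
001000010
000010111

Cell (1,1) at generation 2: 0 -> dead

Answer: dead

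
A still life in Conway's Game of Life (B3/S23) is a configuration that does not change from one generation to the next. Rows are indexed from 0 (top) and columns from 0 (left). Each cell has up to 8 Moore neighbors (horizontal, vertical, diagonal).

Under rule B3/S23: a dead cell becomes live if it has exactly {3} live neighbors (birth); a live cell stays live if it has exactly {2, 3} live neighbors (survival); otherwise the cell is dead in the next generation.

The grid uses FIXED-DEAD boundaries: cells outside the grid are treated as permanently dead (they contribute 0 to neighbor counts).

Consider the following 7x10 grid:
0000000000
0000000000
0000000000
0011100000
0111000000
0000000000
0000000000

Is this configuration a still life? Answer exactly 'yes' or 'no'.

Answer: no

Derivation:
Compute generation 1 and compare to generation 0 (given above):
Generation 1:
0000000000
0000000000
0001000000
0100100000
0100100000
0010000000
0000000000
Cell (2,3) differs: gen0=0 vs gen1=1 -> NOT a still life.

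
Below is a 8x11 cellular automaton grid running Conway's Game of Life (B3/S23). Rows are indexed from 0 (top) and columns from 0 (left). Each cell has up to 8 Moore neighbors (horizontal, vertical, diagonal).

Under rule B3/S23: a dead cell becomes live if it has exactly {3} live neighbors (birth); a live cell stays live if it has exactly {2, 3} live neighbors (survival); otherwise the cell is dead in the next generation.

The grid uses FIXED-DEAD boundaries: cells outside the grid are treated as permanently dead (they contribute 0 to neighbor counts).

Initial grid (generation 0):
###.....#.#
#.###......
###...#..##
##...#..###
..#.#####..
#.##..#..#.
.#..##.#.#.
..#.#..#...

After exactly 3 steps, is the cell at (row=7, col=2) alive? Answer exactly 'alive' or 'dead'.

Answer: dead

Derivation:
Simulating step by step:
Generation 0 (given above): 40 live cells
Generation 1: 26 live cells
#.#........
..........#
....##..#.#
#..##.....#
#.#.#.....#
..#......#.
.#..##.#...
...####.#..
Generation 2: 20 live cells
...........
.........#.
...###....#
.#........#
..#.#....##
..#.##.....
..#....##..
...#..##...
Generation 3: 27 live cells
...........
....#......
....#....##
..#..#....#
.##.##...##
.##.##..##.
..#.##.##..
......###..

Cell (7,2) at generation 3: 0 -> dead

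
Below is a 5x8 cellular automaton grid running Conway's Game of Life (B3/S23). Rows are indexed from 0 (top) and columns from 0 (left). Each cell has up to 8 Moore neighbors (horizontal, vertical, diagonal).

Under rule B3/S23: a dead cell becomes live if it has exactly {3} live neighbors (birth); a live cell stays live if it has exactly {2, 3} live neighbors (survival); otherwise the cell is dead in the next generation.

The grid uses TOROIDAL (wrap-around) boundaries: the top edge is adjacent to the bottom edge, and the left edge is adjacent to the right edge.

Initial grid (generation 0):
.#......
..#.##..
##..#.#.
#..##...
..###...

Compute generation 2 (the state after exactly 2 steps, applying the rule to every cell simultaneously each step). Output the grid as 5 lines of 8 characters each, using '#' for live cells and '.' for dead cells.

Answer: #....#..
...#####
..#.#.#.
...#...#
.##.....

Derivation:
Simulating step by step:
Generation 0 (given above): 14 live cells
Generation 1: 16 live cells
.#...#..
#.####..
###....#
#......#
.##.#...
Generation 2: 14 live cells
(generation 2 grid is the final answer)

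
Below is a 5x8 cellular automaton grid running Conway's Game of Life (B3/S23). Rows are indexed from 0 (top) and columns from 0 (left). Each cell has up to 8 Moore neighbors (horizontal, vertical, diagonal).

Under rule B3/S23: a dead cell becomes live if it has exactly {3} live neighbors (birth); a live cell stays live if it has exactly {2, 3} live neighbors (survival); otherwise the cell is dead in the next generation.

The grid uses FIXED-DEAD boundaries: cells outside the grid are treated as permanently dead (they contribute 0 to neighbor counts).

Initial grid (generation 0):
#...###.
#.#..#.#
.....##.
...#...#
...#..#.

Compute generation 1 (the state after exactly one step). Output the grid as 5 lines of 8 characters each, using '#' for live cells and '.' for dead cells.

Answer: .#..###.
.#.....#
....##.#
....##.#
........

Derivation:
Simulating step by step:
Generation 0 (given above): 14 live cells
Generation 1: 12 live cells
(generation 1 grid is the final answer)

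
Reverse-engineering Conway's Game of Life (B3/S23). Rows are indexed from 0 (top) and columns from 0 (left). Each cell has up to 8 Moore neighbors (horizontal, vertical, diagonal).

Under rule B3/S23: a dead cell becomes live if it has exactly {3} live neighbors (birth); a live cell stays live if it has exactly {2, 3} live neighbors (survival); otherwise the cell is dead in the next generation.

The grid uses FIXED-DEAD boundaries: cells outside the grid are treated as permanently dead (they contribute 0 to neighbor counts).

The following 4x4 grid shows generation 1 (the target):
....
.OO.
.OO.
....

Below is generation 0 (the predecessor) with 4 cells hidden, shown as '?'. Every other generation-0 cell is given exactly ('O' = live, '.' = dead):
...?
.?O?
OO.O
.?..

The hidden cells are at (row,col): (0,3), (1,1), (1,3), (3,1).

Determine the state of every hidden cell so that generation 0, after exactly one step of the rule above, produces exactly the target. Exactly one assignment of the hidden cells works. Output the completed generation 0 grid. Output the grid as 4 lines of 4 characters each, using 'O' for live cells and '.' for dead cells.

Hidden generation-0 cells (in order): (0,3), (1,1), (1,3), (3,1).
A hidden cell only influences target cells in its own 3x3 neighborhood. Try each of the 2^4 = 16 assignments, step the completed generation 0 forward once under B3/S23, and compare with the target:
  (0,3)=. (1,1)=. (1,3)=. (3,1)=. -> step reproduces the target at every cell -> ACCEPT
  (0,3)=. (1,1)=. (1,3)=. (3,1)=O -> step gives (2,0)='O' but target has '.' -> reject
  (0,3)=. (1,1)=. (1,3)=O (3,1)=. -> step gives (1,3)='O' but target has '.' -> reject
  (0,3)=. (1,1)=. (1,3)=O (3,1)=O -> step gives (1,3)='O' but target has '.' -> reject
  (0,3)=. (1,1)=O (1,3)=. (3,1)=. -> step gives (1,0)='O' but target has '.' -> reject
  (0,3)=. (1,1)=O (1,3)=. (3,1)=O -> step gives (1,0)='O' but target has '.' -> reject
  (0,3)=. (1,1)=O (1,3)=O (3,1)=. -> step gives (0,2)='O' but target has '.' -> reject
  (0,3)=. (1,1)=O (1,3)=O (3,1)=O -> step gives (0,2)='O' but target has '.' -> reject
  (0,3)=O (1,1)=. (1,3)=. (3,1)=. -> step gives (1,3)='O' but target has '.' -> reject
  (0,3)=O (1,1)=. (1,3)=. (3,1)=O -> step gives (1,3)='O' but target has '.' -> reject
  (0,3)=O (1,1)=. (1,3)=O (3,1)=. -> step gives (0,2)='O' but target has '.' -> reject
  (0,3)=O (1,1)=. (1,3)=O (3,1)=O -> step gives (0,2)='O' but target has '.' -> reject
  (0,3)=O (1,1)=O (1,3)=. (3,1)=. -> step gives (0,2)='O' but target has '.' -> reject
  (0,3)=O (1,1)=O (1,3)=. (3,1)=O -> step gives (0,2)='O' but target has '.' -> reject
  (0,3)=O (1,1)=O (1,3)=O (3,1)=. -> step gives (0,3)='O' but target has '.' -> reject
  (0,3)=O (1,1)=O (1,3)=O (3,1)=O -> step gives (0,3)='O' but target has '.' -> reject
Unique solution: (0,3)=dead, (1,1)=dead, (1,3)=dead, (3,1)=dead.
Check: live-neighbor counts of every cell in the completed generation 0:
0111
2322
1231
2221
Applying B3/S23 to generation 0 with these counts gives:
....
.OO.
.OO.
....
which matches the target exactly.

Answer: ....
..O.
OO.O
....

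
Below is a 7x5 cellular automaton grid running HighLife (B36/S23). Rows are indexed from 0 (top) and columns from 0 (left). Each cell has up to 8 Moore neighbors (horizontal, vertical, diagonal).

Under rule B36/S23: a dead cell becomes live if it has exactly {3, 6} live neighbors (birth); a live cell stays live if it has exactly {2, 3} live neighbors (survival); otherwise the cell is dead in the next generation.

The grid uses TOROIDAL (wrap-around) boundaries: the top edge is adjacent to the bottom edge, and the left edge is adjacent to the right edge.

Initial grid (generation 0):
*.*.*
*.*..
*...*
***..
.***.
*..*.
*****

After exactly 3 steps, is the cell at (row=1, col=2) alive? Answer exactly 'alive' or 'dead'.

Simulating step by step:
Generation 0 (given above): 20 live cells
Generation 1: 8 live cells
...*.
.....
.****
.....
...*.
.*..*
.....
Generation 2: 4 live cells
.....
....*
..**.
....*
.....
.....
.....
Generation 3: 4 live cells
.....
...*.
...**
...*.
.....
.....
.....

Cell (1,2) at generation 3: 0 -> dead

Answer: dead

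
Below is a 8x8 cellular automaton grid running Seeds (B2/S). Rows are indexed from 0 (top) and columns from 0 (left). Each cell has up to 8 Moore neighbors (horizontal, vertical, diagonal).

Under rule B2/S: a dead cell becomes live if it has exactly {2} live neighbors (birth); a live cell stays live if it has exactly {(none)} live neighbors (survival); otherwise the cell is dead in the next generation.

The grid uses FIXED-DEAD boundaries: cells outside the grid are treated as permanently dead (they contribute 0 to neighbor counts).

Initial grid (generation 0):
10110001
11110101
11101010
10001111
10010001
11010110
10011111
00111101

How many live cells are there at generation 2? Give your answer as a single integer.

Answer: 0

Derivation:
Simulating step by step:
Generation 0 (given above): 39 live cells
Generation 1: 1 live cells
00000000
00000000
00000000
00000000
00000000
00000000
00000000
01000000
Generation 2: 0 live cells
00000000
00000000
00000000
00000000
00000000
00000000
00000000
00000000
Population at generation 2: 0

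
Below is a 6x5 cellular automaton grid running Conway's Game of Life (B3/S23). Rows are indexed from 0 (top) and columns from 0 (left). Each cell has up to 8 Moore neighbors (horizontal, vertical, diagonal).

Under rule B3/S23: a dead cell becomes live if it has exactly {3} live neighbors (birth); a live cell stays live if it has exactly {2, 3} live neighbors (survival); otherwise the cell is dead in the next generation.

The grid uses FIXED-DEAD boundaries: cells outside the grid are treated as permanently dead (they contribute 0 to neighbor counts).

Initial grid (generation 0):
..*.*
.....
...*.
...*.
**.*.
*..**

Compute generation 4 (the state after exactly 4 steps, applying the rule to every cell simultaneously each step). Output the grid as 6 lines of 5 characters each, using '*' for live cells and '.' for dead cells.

Answer: .....
.....
.....
..*..
.***.
.....

Derivation:
Simulating step by step:
Generation 0 (given above): 10 live cells
Generation 1: 11 live cells
.....
...*.
.....
...**
**.*.
*****
Generation 2: 9 live cells
.....
.....
...**
..***
*....
*..**
Generation 3: 6 live cells
.....
.....
..*.*
..*.*
.**..
.....
Generation 4: 4 live cells
(generation 4 grid is the final answer)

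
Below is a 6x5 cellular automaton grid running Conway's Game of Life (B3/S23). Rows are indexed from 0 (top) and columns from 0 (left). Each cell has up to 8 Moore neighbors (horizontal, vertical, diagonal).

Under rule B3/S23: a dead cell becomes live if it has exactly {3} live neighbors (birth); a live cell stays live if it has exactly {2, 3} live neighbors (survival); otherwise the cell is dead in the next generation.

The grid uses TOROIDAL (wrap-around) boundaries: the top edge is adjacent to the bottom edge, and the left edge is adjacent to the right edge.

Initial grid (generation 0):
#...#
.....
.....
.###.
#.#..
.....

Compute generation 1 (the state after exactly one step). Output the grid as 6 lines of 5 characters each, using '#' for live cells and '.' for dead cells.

Simulating step by step:
Generation 0 (given above): 7 live cells
Generation 1: 9 live cells
(generation 1 grid is the final answer)

Answer: .....
.....
..#..
.###.
..##.
##..#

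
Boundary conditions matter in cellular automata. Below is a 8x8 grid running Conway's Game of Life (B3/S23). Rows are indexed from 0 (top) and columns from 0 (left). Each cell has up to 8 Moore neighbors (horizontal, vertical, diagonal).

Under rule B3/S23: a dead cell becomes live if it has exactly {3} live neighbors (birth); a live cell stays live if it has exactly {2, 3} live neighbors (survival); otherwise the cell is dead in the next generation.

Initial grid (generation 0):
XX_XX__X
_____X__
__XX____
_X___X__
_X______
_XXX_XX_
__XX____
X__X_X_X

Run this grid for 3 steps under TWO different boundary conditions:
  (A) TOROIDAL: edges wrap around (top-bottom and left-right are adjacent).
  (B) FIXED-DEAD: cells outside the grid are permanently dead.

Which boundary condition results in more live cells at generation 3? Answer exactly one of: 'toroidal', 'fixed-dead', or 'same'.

Answer: toroidal

Derivation:
Under TOROIDAL boundary, generation 3:
__X_XX__
X_XX___X
X_X_X__X
_____X_X
_____X__
______XX
X____XX_
__X_XX_X
Population = 23

Under FIXED-DEAD boundary, generation 3:
________
__X_____
X___X___
_____X__
_____X__
X__X__X_
_X___X__
____X___
Population = 11

Comparison: toroidal=23, fixed-dead=11 -> toroidal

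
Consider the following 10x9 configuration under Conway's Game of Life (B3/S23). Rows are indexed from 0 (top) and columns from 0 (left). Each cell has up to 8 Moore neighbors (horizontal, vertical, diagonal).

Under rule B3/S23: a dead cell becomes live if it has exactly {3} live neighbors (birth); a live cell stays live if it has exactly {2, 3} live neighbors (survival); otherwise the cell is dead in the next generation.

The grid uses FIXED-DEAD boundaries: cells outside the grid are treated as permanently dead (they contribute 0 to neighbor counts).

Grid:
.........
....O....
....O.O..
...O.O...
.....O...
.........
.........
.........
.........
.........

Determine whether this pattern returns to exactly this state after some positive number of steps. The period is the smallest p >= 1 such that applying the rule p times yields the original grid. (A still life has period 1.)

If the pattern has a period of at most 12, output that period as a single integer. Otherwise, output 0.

Simulating and comparing each generation to the original:
Gen 0 (original, given above): 6 live cells
Gen 1: 6 live cells, differs from original
Gen 2: 6 live cells, MATCHES original -> period = 2

Answer: 2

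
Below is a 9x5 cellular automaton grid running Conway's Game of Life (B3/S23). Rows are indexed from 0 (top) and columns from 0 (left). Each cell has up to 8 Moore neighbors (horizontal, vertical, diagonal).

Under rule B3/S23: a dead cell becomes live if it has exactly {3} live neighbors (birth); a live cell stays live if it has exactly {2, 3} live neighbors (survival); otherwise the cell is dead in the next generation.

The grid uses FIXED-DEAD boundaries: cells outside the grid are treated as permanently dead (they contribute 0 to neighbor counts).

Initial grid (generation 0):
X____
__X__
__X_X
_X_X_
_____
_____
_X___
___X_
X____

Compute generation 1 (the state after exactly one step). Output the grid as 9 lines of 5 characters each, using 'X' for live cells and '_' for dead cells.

Answer: _____
_X_X_
_XX__
__XX_
_____
_____
_____
_____
_____

Derivation:
Simulating step by step:
Generation 0 (given above): 9 live cells
Generation 1: 6 live cells
(generation 1 grid is the final answer)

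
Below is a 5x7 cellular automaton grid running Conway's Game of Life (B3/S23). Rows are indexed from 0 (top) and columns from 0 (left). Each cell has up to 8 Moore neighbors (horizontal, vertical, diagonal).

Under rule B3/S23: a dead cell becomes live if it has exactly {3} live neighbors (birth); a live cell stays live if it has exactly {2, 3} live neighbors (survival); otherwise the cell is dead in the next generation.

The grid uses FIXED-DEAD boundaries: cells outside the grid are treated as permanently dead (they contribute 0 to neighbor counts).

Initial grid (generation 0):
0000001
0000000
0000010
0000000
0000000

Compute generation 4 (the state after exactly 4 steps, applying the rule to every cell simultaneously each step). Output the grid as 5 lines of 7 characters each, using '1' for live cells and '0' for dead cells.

Simulating step by step:
Generation 0 (given above): 2 live cells
Generation 1: 0 live cells
0000000
0000000
0000000
0000000
0000000
Generation 2: 0 live cells
0000000
0000000
0000000
0000000
0000000
Generation 3: 0 live cells
0000000
0000000
0000000
0000000
0000000
Generation 4: 0 live cells
(generation 4 grid is the final answer)

Answer: 0000000
0000000
0000000
0000000
0000000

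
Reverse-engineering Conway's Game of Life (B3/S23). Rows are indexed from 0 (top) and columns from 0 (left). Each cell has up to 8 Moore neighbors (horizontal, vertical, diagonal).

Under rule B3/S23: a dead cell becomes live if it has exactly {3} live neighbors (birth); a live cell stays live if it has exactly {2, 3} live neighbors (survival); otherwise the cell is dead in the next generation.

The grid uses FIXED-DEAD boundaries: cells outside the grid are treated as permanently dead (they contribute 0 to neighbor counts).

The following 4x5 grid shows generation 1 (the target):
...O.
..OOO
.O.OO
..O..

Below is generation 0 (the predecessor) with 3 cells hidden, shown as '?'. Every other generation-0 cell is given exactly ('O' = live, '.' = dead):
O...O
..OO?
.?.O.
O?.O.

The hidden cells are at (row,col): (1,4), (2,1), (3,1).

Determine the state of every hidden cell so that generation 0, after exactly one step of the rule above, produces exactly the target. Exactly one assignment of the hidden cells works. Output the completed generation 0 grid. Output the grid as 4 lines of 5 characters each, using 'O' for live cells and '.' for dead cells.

Answer: O...O
..OO.
...O.
OO.O.

Derivation:
Hidden generation-0 cells (in order): (1,4), (2,1), (3,1).
A hidden cell only influences target cells in its own 3x3 neighborhood. Try each of the 2^3 = 8 assignments, step the completed generation 0 forward once under B3/S23, and compare with the target:
  (1,4)=. (2,1)=. (3,1)=. -> step gives (2,1)='.' but target has 'O' -> reject
  (1,4)=. (2,1)=. (3,1)=O -> step reproduces the target at every cell -> ACCEPT
  (1,4)=. (2,1)=O (3,1)=. -> step gives (1,1)='O' but target has '.' -> reject
  (1,4)=. (2,1)=O (3,1)=O -> step gives (1,1)='O' but target has '.' -> reject
  (1,4)=O (2,1)=. (3,1)=. -> step gives (0,3)='.' but target has 'O' -> reject
  (1,4)=O (2,1)=. (3,1)=O -> step gives (0,3)='.' but target has 'O' -> reject
  (1,4)=O (2,1)=O (3,1)=. -> step gives (0,3)='.' but target has 'O' -> reject
  (1,4)=O (2,1)=O (3,1)=O -> step gives (0,3)='.' but target has 'O' -> reject
Unique solution: (1,4)=dead, (2,1)=dead, (3,1)=live.
Check: live-neighbor counts of every cell in the completed generation 0:
02231
12233
23533
11312
Applying B3/S23 to generation 0 with these counts gives:
...O.
..OOO
.O.OO
..O..
which matches the target exactly.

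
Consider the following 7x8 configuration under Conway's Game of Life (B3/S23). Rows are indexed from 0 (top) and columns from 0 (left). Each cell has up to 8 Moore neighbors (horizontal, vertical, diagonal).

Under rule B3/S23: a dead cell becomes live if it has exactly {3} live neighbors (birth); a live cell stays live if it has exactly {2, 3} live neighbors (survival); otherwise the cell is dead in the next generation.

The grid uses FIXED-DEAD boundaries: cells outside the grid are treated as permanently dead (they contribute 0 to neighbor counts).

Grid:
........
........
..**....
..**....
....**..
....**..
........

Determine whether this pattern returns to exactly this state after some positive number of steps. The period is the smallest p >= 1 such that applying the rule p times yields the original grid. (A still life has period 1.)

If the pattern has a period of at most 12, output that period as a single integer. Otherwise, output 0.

Simulating and comparing each generation to the original:
Gen 0 (original, given above): 8 live cells
Gen 1: 6 live cells, differs from original
Gen 2: 8 live cells, MATCHES original -> period = 2

Answer: 2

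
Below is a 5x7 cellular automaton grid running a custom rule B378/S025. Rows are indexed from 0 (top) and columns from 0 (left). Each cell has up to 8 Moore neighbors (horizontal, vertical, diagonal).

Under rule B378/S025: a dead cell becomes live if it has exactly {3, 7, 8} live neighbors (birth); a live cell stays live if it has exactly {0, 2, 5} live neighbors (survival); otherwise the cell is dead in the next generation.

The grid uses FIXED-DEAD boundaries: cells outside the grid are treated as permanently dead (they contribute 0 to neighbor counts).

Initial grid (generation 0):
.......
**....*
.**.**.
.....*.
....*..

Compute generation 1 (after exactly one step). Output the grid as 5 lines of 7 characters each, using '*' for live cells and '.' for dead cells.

Answer: .......
*.*..*.
*.*.*.*
...*...
.......

Derivation:
Simulating step by step:
Generation 0 (given above): 9 live cells
Generation 1: 8 live cells
(generation 1 grid is the final answer)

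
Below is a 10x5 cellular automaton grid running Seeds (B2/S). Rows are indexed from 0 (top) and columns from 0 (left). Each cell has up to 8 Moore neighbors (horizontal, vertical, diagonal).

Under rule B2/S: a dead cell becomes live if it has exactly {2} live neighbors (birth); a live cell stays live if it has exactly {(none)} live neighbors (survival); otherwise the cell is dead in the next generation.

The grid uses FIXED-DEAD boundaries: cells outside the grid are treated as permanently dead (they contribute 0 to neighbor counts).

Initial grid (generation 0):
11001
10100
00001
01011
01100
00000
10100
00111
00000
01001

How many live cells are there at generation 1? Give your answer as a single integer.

Answer: 11

Derivation:
Simulating step by step:
Generation 0 (given above): 18 live cells
Generation 1: 11 live cells
00110
00001
10000
10000
10001
10010
00001
00000
01000
00000
Population at generation 1: 11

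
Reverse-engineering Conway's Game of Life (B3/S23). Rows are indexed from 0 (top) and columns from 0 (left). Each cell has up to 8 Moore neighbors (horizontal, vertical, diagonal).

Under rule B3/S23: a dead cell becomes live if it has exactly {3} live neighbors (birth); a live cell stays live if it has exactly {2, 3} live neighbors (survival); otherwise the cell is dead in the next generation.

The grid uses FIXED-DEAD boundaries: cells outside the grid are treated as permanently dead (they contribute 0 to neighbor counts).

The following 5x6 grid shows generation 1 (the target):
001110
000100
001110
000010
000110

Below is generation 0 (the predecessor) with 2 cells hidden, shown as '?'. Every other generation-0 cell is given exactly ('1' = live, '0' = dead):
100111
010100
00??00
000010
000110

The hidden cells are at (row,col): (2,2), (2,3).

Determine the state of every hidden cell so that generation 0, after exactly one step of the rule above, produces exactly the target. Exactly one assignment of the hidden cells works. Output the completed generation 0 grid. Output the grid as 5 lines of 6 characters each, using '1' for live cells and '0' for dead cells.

Hidden generation-0 cells (in order): (2,2), (2,3).
A hidden cell only influences target cells in its own 3x3 neighborhood. Try each of the 2^2 = 4 assignments, step the completed generation 0 forward once under B3/S23, and compare with the target:
  (2,2)=0 (2,3)=0 -> step gives (1,2)='1' but target has '0' -> reject
  (2,2)=0 (2,3)=1 -> step reproduces the target at every cell -> ACCEPT
  (2,2)=1 (2,3)=0 -> step gives (1,1)='1' but target has '0' -> reject
  (2,2)=1 (2,3)=1 -> step gives (1,1)='1' but target has '0' -> reject
Unique solution: (2,2)=dead, (2,3)=live.
Check: live-neighbor counts of every cell in the completed generation 0:
123231
214352
113231
002432
001222
Applying B3/S23 to generation 0 with these counts gives:
001110
000100
001110
000010
000110
which matches the target exactly.

Answer: 100111
010100
000100
000010
000110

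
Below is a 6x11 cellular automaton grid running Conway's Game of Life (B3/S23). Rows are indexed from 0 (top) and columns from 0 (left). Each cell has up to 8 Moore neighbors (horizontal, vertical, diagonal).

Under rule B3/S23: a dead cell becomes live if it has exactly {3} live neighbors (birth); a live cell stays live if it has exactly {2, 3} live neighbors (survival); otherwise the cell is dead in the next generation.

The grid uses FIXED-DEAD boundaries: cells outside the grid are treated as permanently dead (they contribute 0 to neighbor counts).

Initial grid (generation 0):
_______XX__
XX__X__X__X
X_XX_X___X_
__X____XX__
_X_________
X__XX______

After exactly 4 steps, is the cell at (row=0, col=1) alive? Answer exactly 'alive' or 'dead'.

Answer: alive

Derivation:
Simulating step by step:
Generation 0 (given above): 19 live cells
Generation 1: 23 live cells
_______XX__
XXXXX_XX_X_
X_XXX_XX_X_
__XX____X__
_XXX_______
___________
Generation 2: 17 live cells
_XXX__XXX__
X___X____X_
X_____X__X_
_______XX__
_X_X_______
__X________
Generation 3: 17 live cells
_XXX___XX__
X_XX_XX__X_
_______X_X_
_______XX__
__X________
__X________
Generation 4: 14 live cells
_X_XX_XXX__
___XX_X__X_
_______X_X_
_______XX__
___________
___________

Cell (0,1) at generation 4: 1 -> alive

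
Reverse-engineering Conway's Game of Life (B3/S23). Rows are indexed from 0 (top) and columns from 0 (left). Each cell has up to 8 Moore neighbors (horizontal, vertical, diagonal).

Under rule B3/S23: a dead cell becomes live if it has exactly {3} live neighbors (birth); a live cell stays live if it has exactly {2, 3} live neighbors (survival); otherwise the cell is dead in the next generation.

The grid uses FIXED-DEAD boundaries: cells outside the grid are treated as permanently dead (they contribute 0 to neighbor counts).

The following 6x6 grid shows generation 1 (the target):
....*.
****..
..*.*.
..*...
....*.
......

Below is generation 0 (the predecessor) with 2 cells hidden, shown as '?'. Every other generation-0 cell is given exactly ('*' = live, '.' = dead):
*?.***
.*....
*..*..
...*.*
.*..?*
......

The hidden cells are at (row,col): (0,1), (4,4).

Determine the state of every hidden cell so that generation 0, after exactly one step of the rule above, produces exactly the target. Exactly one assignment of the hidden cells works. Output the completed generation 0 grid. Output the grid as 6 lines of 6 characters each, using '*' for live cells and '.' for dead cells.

Answer: *..***
.*....
*..*..
...*.*
.*...*
......

Derivation:
Hidden generation-0 cells (in order): (0,1), (4,4).
A hidden cell only influences target cells in its own 3x3 neighborhood. Try each of the 2^2 = 4 assignments, step the completed generation 0 forward once under B3/S23, and compare with the target:
  (0,1)=. (4,4)=. -> step reproduces the target at every cell -> ACCEPT
  (0,1)=. (4,4)=* -> step gives (3,3)='*' but target has '.' -> reject
  (0,1)=* (4,4)=. -> step gives (0,0)='*' but target has '.' -> reject
  (0,1)=* (4,4)=* -> step gives (0,0)='*' but target has '.' -> reject
Unique solution: (0,1)=dead, (4,4)=dead.
Check: live-neighbor counts of every cell in the completed generation 0:
122121
323342
123131
223141
102131
111011
Applying B3/S23 to generation 0 with these counts gives:
....*.
****..
..*.*.
..*...
....*.
......
which matches the target exactly.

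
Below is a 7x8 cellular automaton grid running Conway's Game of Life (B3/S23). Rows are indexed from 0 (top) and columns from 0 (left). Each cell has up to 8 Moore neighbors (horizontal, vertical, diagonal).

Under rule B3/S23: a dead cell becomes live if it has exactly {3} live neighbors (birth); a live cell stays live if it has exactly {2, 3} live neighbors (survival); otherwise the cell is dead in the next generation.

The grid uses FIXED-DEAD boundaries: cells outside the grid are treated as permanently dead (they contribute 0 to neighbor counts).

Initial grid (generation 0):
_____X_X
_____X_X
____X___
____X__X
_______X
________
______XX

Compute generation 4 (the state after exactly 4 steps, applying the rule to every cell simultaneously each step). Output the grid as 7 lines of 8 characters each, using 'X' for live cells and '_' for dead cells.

Simulating step by step:
Generation 0 (given above): 10 live cells
Generation 1: 7 live cells
________
____XX__
____XXX_
________
________
______XX
________
Generation 2: 5 live cells
________
____X_X_
____X_X_
_____X__
________
________
________
Generation 3: 3 live cells
________
________
____X_X_
_____X__
________
________
________
Generation 4: 2 live cells
(generation 4 grid is the final answer)

Answer: ________
________
_____X__
_____X__
________
________
________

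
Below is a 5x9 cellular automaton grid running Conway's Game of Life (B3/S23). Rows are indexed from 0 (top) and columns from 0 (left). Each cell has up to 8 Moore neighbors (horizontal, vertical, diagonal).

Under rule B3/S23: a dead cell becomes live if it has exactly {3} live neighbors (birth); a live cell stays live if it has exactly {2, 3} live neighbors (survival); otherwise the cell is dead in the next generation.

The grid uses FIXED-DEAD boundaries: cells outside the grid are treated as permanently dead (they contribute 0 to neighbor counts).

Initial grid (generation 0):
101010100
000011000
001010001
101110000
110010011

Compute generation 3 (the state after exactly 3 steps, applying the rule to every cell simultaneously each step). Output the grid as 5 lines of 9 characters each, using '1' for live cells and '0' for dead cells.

Answer: 000110000
011000000
100000000
100000100
010111000

Derivation:
Simulating step by step:
Generation 0 (given above): 18 live cells
Generation 1: 16 live cells
000110000
010010000
011000000
101011011
111010000
Generation 2: 15 live cells
000110000
010010000
101011000
100011000
101011000
Generation 3: 11 live cells
(generation 3 grid is the final answer)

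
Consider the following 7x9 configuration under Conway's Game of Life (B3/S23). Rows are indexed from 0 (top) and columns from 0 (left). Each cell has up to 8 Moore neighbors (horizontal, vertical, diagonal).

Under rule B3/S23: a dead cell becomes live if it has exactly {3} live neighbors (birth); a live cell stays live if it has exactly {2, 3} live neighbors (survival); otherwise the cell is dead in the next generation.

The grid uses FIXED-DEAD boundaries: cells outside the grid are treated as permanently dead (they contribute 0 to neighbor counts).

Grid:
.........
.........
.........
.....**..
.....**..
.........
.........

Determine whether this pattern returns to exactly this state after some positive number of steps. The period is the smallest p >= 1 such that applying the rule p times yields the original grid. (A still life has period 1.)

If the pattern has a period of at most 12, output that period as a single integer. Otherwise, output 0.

Answer: 1

Derivation:
Simulating and comparing each generation to the original:
Gen 0 (original, given above): 4 live cells
Gen 1: 4 live cells, MATCHES original -> period = 1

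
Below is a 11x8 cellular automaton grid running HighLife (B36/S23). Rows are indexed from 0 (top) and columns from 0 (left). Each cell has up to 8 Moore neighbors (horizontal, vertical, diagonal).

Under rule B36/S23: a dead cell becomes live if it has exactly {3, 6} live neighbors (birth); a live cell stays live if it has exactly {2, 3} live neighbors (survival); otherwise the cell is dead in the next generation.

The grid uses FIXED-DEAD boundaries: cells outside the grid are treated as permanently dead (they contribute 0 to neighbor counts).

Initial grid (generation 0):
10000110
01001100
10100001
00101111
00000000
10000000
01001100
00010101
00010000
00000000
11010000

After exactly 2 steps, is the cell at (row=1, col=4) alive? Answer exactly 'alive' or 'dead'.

Simulating step by step:
Generation 0 (given above): 25 live cells
Generation 1: 25 live cells
00001110
11001100
00100001
01010111
00000110
00000000
00001110
00110110
00001000
00100000
00000000
Generation 2: 25 live cells
00001010
01011000
10110001
00101101
00001101
00001000
00011010
00010010
00101100
00000000
00000000

Cell (1,4) at generation 2: 1 -> alive

Answer: alive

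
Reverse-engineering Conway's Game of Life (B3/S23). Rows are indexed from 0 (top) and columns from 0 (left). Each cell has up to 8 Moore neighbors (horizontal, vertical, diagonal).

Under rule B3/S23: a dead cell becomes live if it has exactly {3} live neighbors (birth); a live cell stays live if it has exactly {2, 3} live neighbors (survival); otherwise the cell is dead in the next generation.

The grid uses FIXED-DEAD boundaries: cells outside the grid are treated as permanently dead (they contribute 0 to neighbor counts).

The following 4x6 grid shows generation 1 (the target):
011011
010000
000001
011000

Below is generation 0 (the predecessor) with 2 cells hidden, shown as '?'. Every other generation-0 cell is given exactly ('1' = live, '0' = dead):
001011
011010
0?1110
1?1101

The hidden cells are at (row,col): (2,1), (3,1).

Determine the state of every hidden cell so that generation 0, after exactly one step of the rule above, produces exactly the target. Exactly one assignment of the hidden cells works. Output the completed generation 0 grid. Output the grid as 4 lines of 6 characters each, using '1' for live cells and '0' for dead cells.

Hidden generation-0 cells (in order): (2,1), (3,1).
A hidden cell only influences target cells in its own 3x3 neighborhood. Try each of the 2^2 = 4 assignments, step the completed generation 0 forward once under B3/S23, and compare with the target:
  (2,1)=0 (3,1)=0 -> step reproduces the target at every cell -> ACCEPT
  (2,1)=0 (3,1)=1 -> step gives (2,0)='1' but target has '0' -> reject
  (2,1)=1 (3,1)=0 -> step gives (1,1)='0' but target has '1' -> reject
  (2,1)=1 (3,1)=1 -> step gives (1,1)='0' but target has '1' -> reject
Unique solution: (2,1)=dead, (3,1)=dead.
Check: live-neighbor counts of every cell in the completed generation 0:
132422
134744
255643
033441
Applying B3/S23 to generation 0 with these counts gives:
011011
010000
000001
011000
which matches the target exactly.

Answer: 001011
011010
001110
101101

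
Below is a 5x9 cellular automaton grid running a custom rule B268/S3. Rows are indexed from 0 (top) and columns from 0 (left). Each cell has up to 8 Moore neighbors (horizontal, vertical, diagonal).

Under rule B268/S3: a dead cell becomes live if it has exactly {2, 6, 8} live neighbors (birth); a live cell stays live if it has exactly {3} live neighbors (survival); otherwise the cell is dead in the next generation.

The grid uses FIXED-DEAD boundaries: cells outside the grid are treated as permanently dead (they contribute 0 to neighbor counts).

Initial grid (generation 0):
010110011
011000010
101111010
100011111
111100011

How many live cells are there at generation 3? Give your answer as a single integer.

Simulating step by step:
Generation 0 (given above): 26 live cells
Generation 1: 11 live cells
100000100
000100010
001000100
110100000
010000001
Generation 2: 10 live cells
000000010
011001000
101010010
010000010
000000000
Generation 3: 16 live cells
011000100
110010011
001001001
101100101
000000000
Population at generation 3: 16

Answer: 16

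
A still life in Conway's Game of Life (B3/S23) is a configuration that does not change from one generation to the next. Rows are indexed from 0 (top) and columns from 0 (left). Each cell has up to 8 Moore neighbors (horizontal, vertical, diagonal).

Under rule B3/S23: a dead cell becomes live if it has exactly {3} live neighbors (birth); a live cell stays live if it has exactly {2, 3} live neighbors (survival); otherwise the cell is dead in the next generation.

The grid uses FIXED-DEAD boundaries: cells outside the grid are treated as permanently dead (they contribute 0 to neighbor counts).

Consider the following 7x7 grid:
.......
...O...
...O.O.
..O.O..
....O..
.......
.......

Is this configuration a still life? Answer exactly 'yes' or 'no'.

Compute generation 1 and compare to generation 0 (given above):
Generation 1:
.......
....O..
..OO...
....OO.
...O...
.......
.......
Cell (1,3) differs: gen0=1 vs gen1=0 -> NOT a still life.

Answer: no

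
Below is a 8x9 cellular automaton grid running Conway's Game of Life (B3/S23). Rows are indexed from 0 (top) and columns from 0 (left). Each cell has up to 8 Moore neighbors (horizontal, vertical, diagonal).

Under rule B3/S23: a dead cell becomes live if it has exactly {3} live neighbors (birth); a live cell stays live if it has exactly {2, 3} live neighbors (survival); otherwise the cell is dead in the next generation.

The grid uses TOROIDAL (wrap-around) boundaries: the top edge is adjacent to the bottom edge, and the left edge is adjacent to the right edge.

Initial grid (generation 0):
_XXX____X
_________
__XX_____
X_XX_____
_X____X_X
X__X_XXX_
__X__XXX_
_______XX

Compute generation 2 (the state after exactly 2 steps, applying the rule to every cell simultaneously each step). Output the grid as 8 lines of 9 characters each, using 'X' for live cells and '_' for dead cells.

Simulating step by step:
Generation 0 (given above): 23 live cells
Generation 1: 26 live cells
X_X____XX
_X_______
_XXX_____
X__X_____
_X_XXXX_X
XXX_X____
____XX___
XX_X____X
Generation 2: 23 live cells
(generation 2 grid is the final answer)

Answer: __X____X_
___X____X
XX_X_____
X____X___
_____X__X
XXX___X__
____XX__X
_XXXX__X_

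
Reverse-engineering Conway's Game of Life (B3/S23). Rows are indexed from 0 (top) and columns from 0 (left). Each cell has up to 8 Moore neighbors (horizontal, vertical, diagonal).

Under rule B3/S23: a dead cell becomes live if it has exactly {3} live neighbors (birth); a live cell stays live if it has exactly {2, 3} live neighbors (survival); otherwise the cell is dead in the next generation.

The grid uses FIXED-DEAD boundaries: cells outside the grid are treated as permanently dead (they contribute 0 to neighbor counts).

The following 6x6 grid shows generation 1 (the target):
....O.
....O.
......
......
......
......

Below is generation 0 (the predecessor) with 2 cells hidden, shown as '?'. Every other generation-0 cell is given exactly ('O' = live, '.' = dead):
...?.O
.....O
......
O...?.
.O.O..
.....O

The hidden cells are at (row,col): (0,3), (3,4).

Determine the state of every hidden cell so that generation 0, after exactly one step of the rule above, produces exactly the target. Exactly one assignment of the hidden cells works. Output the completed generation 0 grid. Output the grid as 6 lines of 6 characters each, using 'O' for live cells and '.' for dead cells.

Answer: ...O.O
.....O
......
O.....
.O.O..
.....O

Derivation:
Hidden generation-0 cells (in order): (0,3), (3,4).
A hidden cell only influences target cells in its own 3x3 neighborhood. Try each of the 2^2 = 4 assignments, step the completed generation 0 forward once under B3/S23, and compare with the target:
  (0,3)=. (3,4)=. -> step gives (0,4)='.' but target has 'O' -> reject
  (0,3)=. (3,4)=O -> step gives (0,4)='.' but target has 'O' -> reject
  (0,3)=O (3,4)=. -> step reproduces the target at every cell -> ACCEPT
  (0,3)=O (3,4)=O -> step gives (4,4)='O' but target has '.' -> reject
Unique solution: (0,3)=live, (3,4)=dead.
Check: live-neighbor counts of every cell in the completed generation 0:
001031
001131
110011
122110
212021
112120
Applying B3/S23 to generation 0 with these counts gives:
....O.
....O.
......
......
......
......
which matches the target exactly.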